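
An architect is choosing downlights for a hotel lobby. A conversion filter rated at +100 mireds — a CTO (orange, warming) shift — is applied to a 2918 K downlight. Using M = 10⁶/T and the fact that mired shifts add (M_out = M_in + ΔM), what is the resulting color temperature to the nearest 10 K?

M_in = 10⁶/2918 = 342.70 mireds.
M_out = 342.70 + (+100) = 442.70 mireds.
T_out = 10⁶/442.70 = 2258.9 K → 2260 K.

2260 K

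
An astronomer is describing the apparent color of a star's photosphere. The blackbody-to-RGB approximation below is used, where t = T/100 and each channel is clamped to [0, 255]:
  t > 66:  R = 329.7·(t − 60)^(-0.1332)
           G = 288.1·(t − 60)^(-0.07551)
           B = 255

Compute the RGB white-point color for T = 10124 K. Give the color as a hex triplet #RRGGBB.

#C9DAFF

t = 10124/100 = 101.24; the t > 66 branch applies.
R = 329.7·(101.24 − 60)^(-0.1332) = 329.7·41.24^(-0.1332) = 329.7·0.60931 = 200.890.
G = 288.1·(101.24 − 60)^(-0.07551) = 288.1·41.24^(-0.07551) = 288.1·0.75514 = 217.556.
B = 255 by definition for t > 66.
Rounded: (201, 218, 255).
In hex: #C9DAFF.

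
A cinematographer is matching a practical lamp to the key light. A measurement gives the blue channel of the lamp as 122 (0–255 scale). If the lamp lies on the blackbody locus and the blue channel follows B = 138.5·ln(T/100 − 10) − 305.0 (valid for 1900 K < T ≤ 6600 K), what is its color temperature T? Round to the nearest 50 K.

ln(t − 10) = (122 + 305.0) / 138.5 = 3.0830.
t − 10 = e^3.0830 = 21.824, so t = 31.824.
T = 100·t = 3182 K → 3200 K to the nearest 50 K.

3200 K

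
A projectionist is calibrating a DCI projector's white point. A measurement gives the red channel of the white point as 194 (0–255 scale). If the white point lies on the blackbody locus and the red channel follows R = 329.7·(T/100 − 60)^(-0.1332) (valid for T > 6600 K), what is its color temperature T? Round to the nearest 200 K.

(t − 60)^(-0.1332) = 194/329.7 = 0.58841.
t − 60 = 0.58841^(1/-0.1332) = 0.58841^(-7.508) = 53.593, so t = 113.593.
T = 100·t = 11359 K → 11400 K to the nearest 200 K.

11400 K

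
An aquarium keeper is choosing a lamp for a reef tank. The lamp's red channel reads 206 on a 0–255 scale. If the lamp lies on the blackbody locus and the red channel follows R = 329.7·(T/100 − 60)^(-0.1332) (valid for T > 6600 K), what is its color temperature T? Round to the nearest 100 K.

(t − 60)^(-0.1332) = 206/329.7 = 0.62481.
t − 60 = 0.62481^(1/-0.1332) = 0.62481^(-7.508) = 34.152, so t = 94.152.
T = 100·t = 9415 K → 9400 K to the nearest 100 K.

9400 K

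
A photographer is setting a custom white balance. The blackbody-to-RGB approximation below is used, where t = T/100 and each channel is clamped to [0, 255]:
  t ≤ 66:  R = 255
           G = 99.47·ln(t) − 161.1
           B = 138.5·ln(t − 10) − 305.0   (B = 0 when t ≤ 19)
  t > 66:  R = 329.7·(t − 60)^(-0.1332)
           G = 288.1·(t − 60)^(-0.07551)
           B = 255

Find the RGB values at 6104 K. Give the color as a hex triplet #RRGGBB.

#FFF8F0

t = 6104/100 = 61.04; the t ≤ 66 branch applies.
R = 255 by definition for t ≤ 66.
G = 99.47·ln 61.04 − 161.1 = 99.47·4.1115 − 161.1 = 247.874.
B = 138.5·ln(61.04 − 10) − 305.0 = 138.5·ln 51.04 − 305.0 = 138.5·3.9326 − 305.0 = 239.666.
Rounded: (255, 248, 240).
In hex: #FFF8F0.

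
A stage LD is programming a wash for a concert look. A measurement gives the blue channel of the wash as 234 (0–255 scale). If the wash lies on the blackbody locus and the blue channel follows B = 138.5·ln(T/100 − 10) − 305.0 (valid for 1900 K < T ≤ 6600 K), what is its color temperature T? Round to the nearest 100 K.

5900 K

ln(t − 10) = (234 + 305.0) / 138.5 = 3.8917.
t − 10 = e^3.8917 = 48.994, so t = 58.994.
T = 100·t = 5899 K → 5900 K to the nearest 100 K.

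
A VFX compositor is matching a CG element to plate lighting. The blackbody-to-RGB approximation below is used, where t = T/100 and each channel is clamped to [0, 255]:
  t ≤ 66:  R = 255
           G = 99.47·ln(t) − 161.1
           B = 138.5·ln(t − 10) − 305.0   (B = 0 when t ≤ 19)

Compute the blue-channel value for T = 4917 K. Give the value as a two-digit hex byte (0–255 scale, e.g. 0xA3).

t = 4917/100 = 49.17; the t ≤ 66 branch applies.
B = 138.5·ln(49.17 − 10) − 305.0 = 138.5·ln 39.17 − 305.0 = 138.5·3.6679 − 305.0 = 203.006.
Rounded: 203; in hex, 0xCB.

0xCB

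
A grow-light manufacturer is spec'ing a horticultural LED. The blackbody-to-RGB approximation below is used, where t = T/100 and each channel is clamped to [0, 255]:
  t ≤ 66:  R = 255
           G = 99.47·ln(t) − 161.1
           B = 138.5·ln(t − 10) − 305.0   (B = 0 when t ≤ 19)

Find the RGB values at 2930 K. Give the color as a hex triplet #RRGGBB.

#FFAF69

t = 2930/100 = 29.3; the t ≤ 66 branch applies.
R = 255 by definition for t ≤ 66.
G = 99.47·ln 29.3 − 161.1 = 99.47·3.3776 − 161.1 = 174.869.
B = 138.5·ln(29.3 − 10) − 305.0 = 138.5·ln 19.3 − 305.0 = 138.5·2.9601 − 305.0 = 104.975.
Rounded: (255, 175, 105).
In hex: #FFAF69.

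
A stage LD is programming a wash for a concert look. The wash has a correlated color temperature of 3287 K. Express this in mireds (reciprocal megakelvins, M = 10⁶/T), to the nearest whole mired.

304 mireds

M = 10⁶ / 3287 = 304.229 → 304 mireds.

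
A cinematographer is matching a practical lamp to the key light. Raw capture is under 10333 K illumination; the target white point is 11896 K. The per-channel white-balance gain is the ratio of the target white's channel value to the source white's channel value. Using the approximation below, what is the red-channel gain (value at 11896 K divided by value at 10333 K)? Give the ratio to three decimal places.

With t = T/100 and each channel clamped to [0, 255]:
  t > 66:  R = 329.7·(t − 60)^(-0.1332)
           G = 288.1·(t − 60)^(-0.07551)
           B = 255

At 10333 K (t = 103.33):
  R = 329.7·(103.33 − 60)^(-0.1332) = 329.7·43.33^(-0.1332) = 329.7·0.60531 = 199.572.
At 11896 K (t = 118.96):
  R = 329.7·(118.96 − 60)^(-0.1332) = 329.7·58.96^(-0.1332) = 329.7·0.58098 = 191.549.
Gain = 191.549 / 199.572 = 0.9598 → 0.960.

0.960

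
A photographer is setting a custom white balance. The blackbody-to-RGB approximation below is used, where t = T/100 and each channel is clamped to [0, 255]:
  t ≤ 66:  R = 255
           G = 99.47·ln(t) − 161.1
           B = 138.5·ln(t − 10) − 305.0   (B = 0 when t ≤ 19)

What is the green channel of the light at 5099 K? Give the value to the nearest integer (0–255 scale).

230

t = 5099/100 = 50.99; the t ≤ 66 branch applies.
G = 99.47·ln 50.99 − 161.1 = 99.47·3.9316 − 161.1 = 229.979.
Rounded: 230.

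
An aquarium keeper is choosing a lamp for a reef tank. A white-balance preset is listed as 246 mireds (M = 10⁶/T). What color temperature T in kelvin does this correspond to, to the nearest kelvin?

4065 K

T = 10⁶ / 246 = 4065.04 K → 4065 K.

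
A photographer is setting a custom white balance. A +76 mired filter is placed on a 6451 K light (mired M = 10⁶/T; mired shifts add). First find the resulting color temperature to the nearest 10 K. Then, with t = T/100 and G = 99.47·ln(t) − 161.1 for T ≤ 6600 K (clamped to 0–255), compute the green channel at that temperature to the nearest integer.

M_in = 10⁶/6451 = 155.01; M_out = 155.01 + (+76) = 231.01.
T_out = 10⁶/231.01 = 4328.7 K → 4330 K; t = 43.3.
G = 99.47·ln 43.3 − 161.1 = 99.47·3.7682 − 161.1 = 213.718.
Rounded: 214.

214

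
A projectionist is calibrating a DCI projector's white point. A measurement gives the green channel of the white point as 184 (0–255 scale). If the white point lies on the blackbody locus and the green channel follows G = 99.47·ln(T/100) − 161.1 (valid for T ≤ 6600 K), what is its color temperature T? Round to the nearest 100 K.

ln t = (184 + 161.1) / 99.47 = 3.4694.
t = e^3.4694 = 32.117.
T = 100·t = 3212 K → 3200 K to the nearest 100 K.

3200 K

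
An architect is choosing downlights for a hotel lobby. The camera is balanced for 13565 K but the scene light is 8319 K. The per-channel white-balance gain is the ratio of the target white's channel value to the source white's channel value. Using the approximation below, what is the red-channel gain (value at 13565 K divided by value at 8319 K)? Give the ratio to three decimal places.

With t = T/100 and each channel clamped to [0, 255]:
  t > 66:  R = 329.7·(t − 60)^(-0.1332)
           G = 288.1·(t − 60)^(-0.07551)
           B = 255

0.854

At 8319 K (t = 83.19):
  R = 329.7·(83.19 − 60)^(-0.1332) = 329.7·23.19^(-0.1332) = 329.7·0.65787 = 216.901.
At 13565 K (t = 135.65):
  R = 329.7·(135.65 − 60)^(-0.1332) = 329.7·75.65^(-0.1332) = 329.7·0.56201 = 185.294.
Gain = 185.294 / 216.901 = 0.8543 → 0.854.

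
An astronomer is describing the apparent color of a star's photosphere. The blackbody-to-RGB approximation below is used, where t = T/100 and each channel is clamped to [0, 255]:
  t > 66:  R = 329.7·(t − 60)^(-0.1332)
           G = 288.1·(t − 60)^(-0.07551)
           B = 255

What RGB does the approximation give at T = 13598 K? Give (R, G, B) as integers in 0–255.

t = 13598/100 = 135.98; the t > 66 branch applies.
R = 329.7·(135.98 − 60)^(-0.1332) = 329.7·75.98^(-0.1332) = 329.7·0.56168 = 185.187.
G = 288.1·(135.98 − 60)^(-0.07551) = 288.1·75.98^(-0.07551) = 288.1·0.72109 = 207.746.
B = 255 by definition for t > 66.
Rounded: (185, 208, 255).

(185, 208, 255)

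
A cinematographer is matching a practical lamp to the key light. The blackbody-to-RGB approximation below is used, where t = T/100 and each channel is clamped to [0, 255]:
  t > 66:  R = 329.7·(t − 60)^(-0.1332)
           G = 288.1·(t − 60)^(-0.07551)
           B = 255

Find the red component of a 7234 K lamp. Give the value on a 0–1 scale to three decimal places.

t = 7234/100 = 72.34; the t > 66 branch applies.
R = 329.7·(72.34 − 60)^(-0.1332) = 329.7·12.34^(-0.1332) = 329.7·0.71554 = 235.915.
On a 0–1 scale: 235.915/255 = 0.9252 → 0.925.

0.925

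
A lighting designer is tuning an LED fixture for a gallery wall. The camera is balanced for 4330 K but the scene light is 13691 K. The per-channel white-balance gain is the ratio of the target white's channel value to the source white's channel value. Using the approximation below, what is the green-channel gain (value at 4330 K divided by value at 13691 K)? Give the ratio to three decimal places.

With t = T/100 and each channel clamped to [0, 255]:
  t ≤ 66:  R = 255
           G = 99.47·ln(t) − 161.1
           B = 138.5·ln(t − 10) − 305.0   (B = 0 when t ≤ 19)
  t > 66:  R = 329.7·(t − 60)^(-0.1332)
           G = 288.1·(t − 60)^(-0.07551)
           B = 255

1.030

At 13691 K (t = 136.91):
  G = 288.1·(136.91 − 60)^(-0.07551) = 288.1·76.91^(-0.07551) = 288.1·0.72043 = 207.555.
At 4330 K (t = 43.3):
  G = 99.47·ln 43.3 − 161.1 = 99.47·3.7682 − 161.1 = 213.718.
Gain = 213.718 / 207.555 = 1.0297 → 1.030.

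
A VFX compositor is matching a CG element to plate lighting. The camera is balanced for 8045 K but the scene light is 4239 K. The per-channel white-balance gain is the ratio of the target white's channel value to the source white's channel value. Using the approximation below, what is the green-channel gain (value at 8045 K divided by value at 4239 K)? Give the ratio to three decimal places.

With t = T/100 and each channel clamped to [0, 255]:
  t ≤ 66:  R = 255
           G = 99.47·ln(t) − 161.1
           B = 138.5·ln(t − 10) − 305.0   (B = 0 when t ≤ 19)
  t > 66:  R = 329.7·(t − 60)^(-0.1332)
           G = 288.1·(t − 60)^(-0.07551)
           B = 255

At 4239 K (t = 42.39):
  G = 99.47·ln 42.39 − 161.1 = 99.47·3.7469 − 161.1 = 211.605.
At 8045 K (t = 80.45):
  G = 288.1·(80.45 − 60)^(-0.07551) = 288.1·20.45^(-0.07551) = 288.1·0.79621 = 229.389.
Gain = 229.389 / 211.605 = 1.0840 → 1.084.

1.084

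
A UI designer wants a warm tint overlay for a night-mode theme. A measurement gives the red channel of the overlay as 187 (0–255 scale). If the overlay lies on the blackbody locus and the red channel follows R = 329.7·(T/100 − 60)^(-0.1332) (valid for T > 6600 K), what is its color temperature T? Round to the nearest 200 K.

13000 K

(t − 60)^(-0.1332) = 187/329.7 = 0.56718.
t − 60 = 0.56718^(1/-0.1332) = 0.56718^(-7.508) = 70.620, so t = 130.620.
T = 100·t = 13062 K → 13000 K to the nearest 200 K.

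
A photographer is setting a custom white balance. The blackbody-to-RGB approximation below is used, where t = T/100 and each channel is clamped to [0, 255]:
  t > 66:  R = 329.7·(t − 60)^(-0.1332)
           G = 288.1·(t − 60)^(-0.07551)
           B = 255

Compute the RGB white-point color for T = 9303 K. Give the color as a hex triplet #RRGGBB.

#CFDDFF

t = 9303/100 = 93.03; the t > 66 branch applies.
R = 329.7·(93.03 − 60)^(-0.1332) = 329.7·33.03^(-0.1332) = 329.7·0.62760 = 206.919.
G = 288.1·(93.03 − 60)^(-0.07551) = 288.1·33.03^(-0.07551) = 288.1·0.76790 = 221.233.
B = 255 by definition for t > 66.
Rounded: (207, 221, 255).
In hex: #CFDDFF.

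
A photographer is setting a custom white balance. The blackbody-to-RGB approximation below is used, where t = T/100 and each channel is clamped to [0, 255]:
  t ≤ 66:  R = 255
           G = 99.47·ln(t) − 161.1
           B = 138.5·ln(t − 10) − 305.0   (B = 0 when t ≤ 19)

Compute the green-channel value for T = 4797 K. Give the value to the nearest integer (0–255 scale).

224

t = 4797/100 = 47.97; the t ≤ 66 branch applies.
G = 99.47·ln 47.97 − 161.1 = 99.47·3.8706 − 161.1 = 223.906.
Rounded: 224.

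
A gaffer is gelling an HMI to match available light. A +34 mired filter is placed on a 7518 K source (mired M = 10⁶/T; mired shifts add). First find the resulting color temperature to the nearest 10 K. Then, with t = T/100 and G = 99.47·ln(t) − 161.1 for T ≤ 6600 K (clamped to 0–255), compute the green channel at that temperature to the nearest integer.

M_in = 10⁶/7518 = 133.01; M_out = 133.01 + (+34) = 167.01.
T_out = 10⁶/167.01 = 5987.5 K → 5990 K; t = 59.9.
G = 99.47·ln 59.9 − 161.1 = 99.47·4.0927 − 161.1 = 245.999.
Rounded: 246.

246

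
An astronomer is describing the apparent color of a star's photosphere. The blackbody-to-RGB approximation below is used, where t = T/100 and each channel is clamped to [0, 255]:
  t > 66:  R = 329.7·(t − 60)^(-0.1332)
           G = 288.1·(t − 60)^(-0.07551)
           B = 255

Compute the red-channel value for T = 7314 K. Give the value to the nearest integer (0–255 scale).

t = 7314/100 = 73.14; the t > 66 branch applies.
R = 329.7·(73.14 − 60)^(-0.1332) = 329.7·13.14^(-0.1332) = 329.7·0.70958 = 233.949.
Rounded: 234.

234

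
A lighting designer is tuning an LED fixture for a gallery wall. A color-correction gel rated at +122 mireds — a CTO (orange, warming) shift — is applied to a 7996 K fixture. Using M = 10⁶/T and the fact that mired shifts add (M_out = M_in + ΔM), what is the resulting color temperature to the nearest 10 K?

4050 K

M_in = 10⁶/7996 = 125.06 mireds.
M_out = 125.06 + (+122) = 247.06 mireds.
T_out = 10⁶/247.06 = 4047.6 K → 4050 K.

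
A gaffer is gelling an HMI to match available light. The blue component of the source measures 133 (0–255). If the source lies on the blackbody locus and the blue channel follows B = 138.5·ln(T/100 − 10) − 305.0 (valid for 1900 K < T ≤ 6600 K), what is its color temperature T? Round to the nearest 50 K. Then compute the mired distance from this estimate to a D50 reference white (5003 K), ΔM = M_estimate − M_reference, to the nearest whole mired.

ln(t − 10) = (133 + 305.0) / 138.5 = 3.1625.
t − 10 = e^3.1625 = 23.629, so t = 33.629.
T = 100·t = 3363 K → 3350 K to the nearest 50 K.
M_estimate = 10⁶/3350 = 298.51; M_reference = 10⁶/5003 = 199.88.
ΔM = 298.51 − 199.88 = 98.63 → +99 mireds.

+99 mireds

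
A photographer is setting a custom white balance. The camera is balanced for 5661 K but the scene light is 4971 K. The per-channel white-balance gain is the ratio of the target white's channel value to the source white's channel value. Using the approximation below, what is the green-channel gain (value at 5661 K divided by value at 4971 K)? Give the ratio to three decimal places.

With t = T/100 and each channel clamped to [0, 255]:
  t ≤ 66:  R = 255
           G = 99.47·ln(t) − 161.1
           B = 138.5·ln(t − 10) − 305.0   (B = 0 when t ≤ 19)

1.057

At 4971 K (t = 49.71):
  G = 99.47·ln 49.71 − 161.1 = 99.47·3.9062 − 161.1 = 227.450.
At 5661 K (t = 56.61):
  G = 99.47·ln 56.61 − 161.1 = 99.47·4.0362 − 161.1 = 240.379.
Gain = 240.379 / 227.450 = 1.0568 → 1.057.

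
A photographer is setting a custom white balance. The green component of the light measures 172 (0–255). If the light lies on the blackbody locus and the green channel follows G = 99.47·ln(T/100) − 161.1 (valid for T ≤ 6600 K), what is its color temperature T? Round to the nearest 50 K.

ln t = (172 + 161.1) / 99.47 = 3.3487.
t = e^3.3487 = 28.467.
T = 100·t = 2847 K → 2850 K to the nearest 50 K.

2850 K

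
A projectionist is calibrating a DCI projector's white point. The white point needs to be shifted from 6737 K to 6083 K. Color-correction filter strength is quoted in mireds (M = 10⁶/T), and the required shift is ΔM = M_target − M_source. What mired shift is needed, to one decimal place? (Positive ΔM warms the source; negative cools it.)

M_source = 10⁶/6737 = 148.434; M_target = 10⁶/6083 = 164.393.
ΔM = 164.393 − 148.434 = 15.959 → +16.0 mireds, a warming shift.

+16.0 mireds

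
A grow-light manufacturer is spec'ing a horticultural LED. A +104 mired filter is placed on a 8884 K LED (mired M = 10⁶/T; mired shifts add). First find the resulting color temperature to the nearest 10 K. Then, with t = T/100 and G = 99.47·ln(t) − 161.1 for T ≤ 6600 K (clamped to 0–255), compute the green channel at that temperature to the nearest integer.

M_in = 10⁶/8884 = 112.56; M_out = 112.56 + (+104) = 216.56.
T_out = 10⁶/216.56 = 4617.6 K → 4620 K; t = 46.2.
G = 99.47·ln 46.2 − 161.1 = 99.47·3.8330 − 161.1 = 220.167.
Rounded: 220.

220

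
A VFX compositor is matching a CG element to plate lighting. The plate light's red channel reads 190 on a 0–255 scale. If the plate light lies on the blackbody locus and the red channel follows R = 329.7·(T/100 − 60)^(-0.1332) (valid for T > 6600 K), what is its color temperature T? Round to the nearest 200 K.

12200 K

(t − 60)^(-0.1332) = 190/329.7 = 0.57628.
t − 60 = 0.57628^(1/-0.1332) = 0.57628^(-7.508) = 62.667, so t = 122.667.
T = 100·t = 12267 K → 12200 K to the nearest 200 K.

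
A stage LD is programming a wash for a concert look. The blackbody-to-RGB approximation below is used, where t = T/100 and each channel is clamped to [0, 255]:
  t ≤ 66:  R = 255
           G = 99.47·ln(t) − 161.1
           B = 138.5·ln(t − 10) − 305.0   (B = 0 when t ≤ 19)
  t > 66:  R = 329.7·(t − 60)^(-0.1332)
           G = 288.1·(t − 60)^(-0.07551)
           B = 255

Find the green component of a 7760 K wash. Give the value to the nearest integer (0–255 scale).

t = 7760/100 = 77.6; the t > 66 branch applies.
G = 288.1·(77.6 − 60)^(-0.07551) = 288.1·17.6^(-0.07551) = 288.1·0.80529 = 232.004.
Rounded: 232.

232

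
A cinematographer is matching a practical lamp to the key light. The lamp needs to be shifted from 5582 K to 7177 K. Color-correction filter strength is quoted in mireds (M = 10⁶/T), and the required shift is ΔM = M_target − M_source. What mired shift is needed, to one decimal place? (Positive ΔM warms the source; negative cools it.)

M_source = 10⁶/5582 = 179.147; M_target = 10⁶/7177 = 139.334.
ΔM = 139.334 − 179.147 = -39.813 → -39.8 mireds, a cooling shift.

-39.8 mireds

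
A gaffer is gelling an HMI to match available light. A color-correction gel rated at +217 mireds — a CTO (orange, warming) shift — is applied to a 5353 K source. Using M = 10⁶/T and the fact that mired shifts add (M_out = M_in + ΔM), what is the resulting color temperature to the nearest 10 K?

2480 K

M_in = 10⁶/5353 = 186.81 mireds.
M_out = 186.81 + (+217) = 403.81 mireds.
T_out = 10⁶/403.81 = 2476.4 K → 2480 K.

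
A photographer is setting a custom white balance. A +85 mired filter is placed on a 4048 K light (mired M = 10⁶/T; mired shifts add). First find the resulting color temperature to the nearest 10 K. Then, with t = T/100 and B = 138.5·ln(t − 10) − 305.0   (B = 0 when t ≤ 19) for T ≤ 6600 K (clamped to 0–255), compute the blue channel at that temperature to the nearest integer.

111

M_in = 10⁶/4048 = 247.04; M_out = 247.04 + (+85) = 332.04.
T_out = 10⁶/332.04 = 3011.7 K → 3010 K; t = 30.1.
B = 138.5·ln(30.1 − 10) − 305.0 = 138.5·ln 20.1 − 305.0 = 138.5·3.0007 − 305.0 = 110.600.
Rounded: 111.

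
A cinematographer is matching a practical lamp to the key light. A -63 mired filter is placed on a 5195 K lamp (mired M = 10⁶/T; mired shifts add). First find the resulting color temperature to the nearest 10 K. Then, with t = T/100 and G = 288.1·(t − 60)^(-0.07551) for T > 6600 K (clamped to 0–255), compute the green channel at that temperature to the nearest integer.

232

M_in = 10⁶/5195 = 192.49; M_out = 192.49 + (-63) = 129.49.
T_out = 10⁶/129.49 = 7722.4 K → 7720 K; t = 77.2.
G = 288.1·(77.2 − 60)^(-0.07551) = 288.1·17.2^(-0.07551) = 288.1·0.80669 = 232.407.
Rounded: 232.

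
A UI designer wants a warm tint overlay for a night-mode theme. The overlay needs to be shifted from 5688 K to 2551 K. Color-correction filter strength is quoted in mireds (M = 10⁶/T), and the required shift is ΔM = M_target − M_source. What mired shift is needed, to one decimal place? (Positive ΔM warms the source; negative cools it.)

+216.2 mireds

M_source = 10⁶/5688 = 175.809; M_target = 10⁶/2551 = 392.003.
ΔM = 392.003 − 175.809 = 216.194 → +216.2 mireds, a warming shift.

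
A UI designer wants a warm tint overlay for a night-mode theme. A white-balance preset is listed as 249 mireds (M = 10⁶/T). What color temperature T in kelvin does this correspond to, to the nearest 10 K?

4020 K

T = 10⁶ / 249 = 4016.06 K → 4020 K.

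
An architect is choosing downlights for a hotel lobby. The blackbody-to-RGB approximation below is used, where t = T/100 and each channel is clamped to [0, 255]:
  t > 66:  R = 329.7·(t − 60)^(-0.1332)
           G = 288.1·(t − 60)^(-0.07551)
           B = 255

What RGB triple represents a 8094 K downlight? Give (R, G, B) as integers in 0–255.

t = 8094/100 = 80.94; the t > 66 branch applies.
R = 329.7·(80.94 − 60)^(-0.1332) = 329.7·20.94^(-0.1332) = 329.7·0.66688 = 219.869.
G = 288.1·(80.94 − 60)^(-0.07551) = 288.1·20.94^(-0.07551) = 288.1·0.79479 = 228.979.
B = 255 by definition for t > 66.
Rounded: (220, 229, 255).

(220, 229, 255)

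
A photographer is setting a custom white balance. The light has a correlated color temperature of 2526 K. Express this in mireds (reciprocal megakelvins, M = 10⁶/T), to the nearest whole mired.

396 mireds

M = 10⁶ / 2526 = 395.883 → 396 mireds.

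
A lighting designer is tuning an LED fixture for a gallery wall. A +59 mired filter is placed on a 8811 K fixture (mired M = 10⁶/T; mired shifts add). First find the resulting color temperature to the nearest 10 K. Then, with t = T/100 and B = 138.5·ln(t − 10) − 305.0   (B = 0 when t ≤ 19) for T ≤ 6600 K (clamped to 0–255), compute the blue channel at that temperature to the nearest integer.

231

M_in = 10⁶/8811 = 113.49; M_out = 113.49 + (+59) = 172.49.
T_out = 10⁶/172.49 = 5797.3 K → 5800 K; t = 58.
B = 138.5·ln(58 − 10) − 305.0 = 138.5·ln 48 − 305.0 = 138.5·3.8712 − 305.0 = 231.161.
Rounded: 231.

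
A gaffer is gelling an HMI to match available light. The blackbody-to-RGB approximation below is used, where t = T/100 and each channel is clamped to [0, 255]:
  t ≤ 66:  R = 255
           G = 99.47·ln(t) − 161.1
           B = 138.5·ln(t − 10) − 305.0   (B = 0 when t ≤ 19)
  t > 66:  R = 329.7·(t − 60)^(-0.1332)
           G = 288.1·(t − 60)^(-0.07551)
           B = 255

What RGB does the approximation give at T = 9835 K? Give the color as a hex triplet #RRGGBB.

t = 9835/100 = 98.35; the t > 66 branch applies.
R = 329.7·(98.35 − 60)^(-0.1332) = 329.7·38.35^(-0.1332) = 329.7·0.61524 = 202.844.
G = 288.1·(98.35 − 60)^(-0.07551) = 288.1·38.35^(-0.07551) = 288.1·0.75929 = 218.753.
B = 255 by definition for t > 66.
Rounded: (203, 219, 255).
In hex: #CBDBFF.

#CBDBFF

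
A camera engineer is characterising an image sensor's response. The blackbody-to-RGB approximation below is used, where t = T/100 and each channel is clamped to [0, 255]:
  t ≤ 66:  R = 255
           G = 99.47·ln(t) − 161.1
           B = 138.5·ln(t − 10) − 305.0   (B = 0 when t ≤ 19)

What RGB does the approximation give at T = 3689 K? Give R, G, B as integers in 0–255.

R=255, G=198, B=151

t = 3689/100 = 36.89; the t ≤ 66 branch applies.
R = 255 by definition for t ≤ 66.
G = 99.47·ln 36.89 − 161.1 = 99.47·3.6079 − 161.1 = 197.782.
B = 138.5·ln(36.89 − 10) − 305.0 = 138.5·ln 26.89 − 305.0 = 138.5·3.2918 − 305.0 = 150.908.
Rounded: (255, 198, 151).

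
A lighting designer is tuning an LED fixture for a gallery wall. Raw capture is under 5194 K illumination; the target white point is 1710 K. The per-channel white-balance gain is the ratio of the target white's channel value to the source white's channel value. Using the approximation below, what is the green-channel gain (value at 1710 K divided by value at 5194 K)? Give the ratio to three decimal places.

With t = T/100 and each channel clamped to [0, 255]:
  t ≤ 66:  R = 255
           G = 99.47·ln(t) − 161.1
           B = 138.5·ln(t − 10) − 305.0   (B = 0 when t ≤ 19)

At 5194 K (t = 51.94):
  G = 99.47·ln 51.94 − 161.1 = 99.47·3.9501 − 161.1 = 231.815.
At 1710 K (t = 17.1):
  G = 99.47·ln 17.1 − 161.1 = 99.47·2.8391 − 161.1 = 121.303.
Gain = 121.303 / 231.815 = 0.5233 → 0.523.

0.523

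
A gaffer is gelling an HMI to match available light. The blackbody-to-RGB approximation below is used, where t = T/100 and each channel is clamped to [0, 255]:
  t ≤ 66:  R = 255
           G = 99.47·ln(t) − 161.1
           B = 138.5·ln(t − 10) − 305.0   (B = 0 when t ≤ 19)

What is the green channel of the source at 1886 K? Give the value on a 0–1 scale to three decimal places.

t = 1886/100 = 18.86; the t ≤ 66 branch applies.
G = 99.47·ln 18.86 − 161.1 = 99.47·2.9370 − 161.1 = 131.048.
On a 0–1 scale: 131.048/255 = 0.5139 → 0.514.

0.514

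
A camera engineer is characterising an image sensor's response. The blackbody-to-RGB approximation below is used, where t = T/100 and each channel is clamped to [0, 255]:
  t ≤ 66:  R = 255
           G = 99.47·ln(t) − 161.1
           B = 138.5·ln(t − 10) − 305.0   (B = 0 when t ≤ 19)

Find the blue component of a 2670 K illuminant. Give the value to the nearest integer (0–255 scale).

85

t = 2670/100 = 26.7; the t ≤ 66 branch applies.
B = 138.5·ln(26.7 − 10) − 305.0 = 138.5·ln 16.7 − 305.0 = 138.5·2.8154 − 305.0 = 84.934.
Rounded: 85.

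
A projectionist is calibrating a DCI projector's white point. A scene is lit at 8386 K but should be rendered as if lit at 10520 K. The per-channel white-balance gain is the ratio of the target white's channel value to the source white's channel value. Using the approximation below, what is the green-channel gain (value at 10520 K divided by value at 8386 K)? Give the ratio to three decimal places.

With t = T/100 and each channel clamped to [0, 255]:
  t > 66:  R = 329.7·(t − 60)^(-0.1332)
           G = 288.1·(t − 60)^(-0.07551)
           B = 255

At 8386 K (t = 83.86):
  G = 288.1·(83.86 − 60)^(-0.07551) = 288.1·23.86^(-0.07551) = 288.1·0.78700 = 226.733.
At 10520 K (t = 105.2):
  G = 288.1·(105.2 − 60)^(-0.07551) = 288.1·45.2^(-0.07551) = 288.1·0.74993 = 216.055.
Gain = 216.055 / 226.733 = 0.9529 → 0.953.

0.953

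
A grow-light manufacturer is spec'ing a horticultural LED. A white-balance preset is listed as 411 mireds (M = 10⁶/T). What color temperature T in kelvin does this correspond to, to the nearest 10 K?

2430 K

T = 10⁶ / 411 = 2433.09 K → 2430 K.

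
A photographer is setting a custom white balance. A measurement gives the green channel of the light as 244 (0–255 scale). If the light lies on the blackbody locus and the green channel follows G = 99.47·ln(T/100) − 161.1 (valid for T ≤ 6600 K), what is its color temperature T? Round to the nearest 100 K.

5900 K

ln t = (244 + 161.1) / 99.47 = 4.0726.
t = e^4.0726 = 58.709.
T = 100·t = 5871 K → 5900 K to the nearest 100 K.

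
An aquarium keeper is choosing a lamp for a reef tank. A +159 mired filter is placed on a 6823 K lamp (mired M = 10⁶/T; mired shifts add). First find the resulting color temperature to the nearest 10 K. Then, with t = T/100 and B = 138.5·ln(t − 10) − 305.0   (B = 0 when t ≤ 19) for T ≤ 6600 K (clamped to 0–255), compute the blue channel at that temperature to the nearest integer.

127

M_in = 10⁶/6823 = 146.56; M_out = 146.56 + (+159) = 305.56.
T_out = 10⁶/305.56 = 3272.6 K → 3270 K; t = 32.7.
B = 138.5·ln(32.7 − 10) − 305.0 = 138.5·ln 22.7 − 305.0 = 138.5·3.1224 − 305.0 = 127.448.
Rounded: 127.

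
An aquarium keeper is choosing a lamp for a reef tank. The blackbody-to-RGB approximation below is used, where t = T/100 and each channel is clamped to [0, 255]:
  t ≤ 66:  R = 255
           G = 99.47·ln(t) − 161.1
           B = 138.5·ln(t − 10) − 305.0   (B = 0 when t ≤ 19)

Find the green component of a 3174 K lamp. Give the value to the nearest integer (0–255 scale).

183

t = 3174/100 = 31.74; the t ≤ 66 branch applies.
G = 99.47·ln 31.74 − 161.1 = 99.47·3.4576 − 161.1 = 182.825.
Rounded: 183.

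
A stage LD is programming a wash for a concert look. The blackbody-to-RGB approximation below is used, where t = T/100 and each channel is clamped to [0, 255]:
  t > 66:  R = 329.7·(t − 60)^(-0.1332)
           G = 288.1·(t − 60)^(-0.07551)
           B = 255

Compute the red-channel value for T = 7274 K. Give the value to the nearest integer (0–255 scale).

235

t = 7274/100 = 72.74; the t > 66 branch applies.
R = 329.7·(72.74 − 60)^(-0.1332) = 329.7·12.74^(-0.1332) = 329.7·0.71251 = 234.915.
Rounded: 235.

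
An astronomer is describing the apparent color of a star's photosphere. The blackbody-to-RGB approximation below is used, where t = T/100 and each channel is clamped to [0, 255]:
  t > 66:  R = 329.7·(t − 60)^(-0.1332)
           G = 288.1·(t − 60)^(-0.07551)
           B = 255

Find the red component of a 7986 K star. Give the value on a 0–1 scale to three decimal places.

t = 7986/100 = 79.86; the t > 66 branch applies.
R = 329.7·(79.86 − 60)^(-0.1332) = 329.7·19.86^(-0.1332) = 329.7·0.67160 = 221.426.
On a 0–1 scale: 221.426/255 = 0.8683 → 0.868.

0.868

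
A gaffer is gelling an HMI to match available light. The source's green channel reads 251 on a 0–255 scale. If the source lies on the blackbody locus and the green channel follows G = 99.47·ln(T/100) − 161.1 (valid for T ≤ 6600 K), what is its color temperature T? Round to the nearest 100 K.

6300 K

ln t = (251 + 161.1) / 99.47 = 4.1430.
t = e^4.1430 = 62.989.
T = 100·t = 6299 K → 6300 K to the nearest 100 K.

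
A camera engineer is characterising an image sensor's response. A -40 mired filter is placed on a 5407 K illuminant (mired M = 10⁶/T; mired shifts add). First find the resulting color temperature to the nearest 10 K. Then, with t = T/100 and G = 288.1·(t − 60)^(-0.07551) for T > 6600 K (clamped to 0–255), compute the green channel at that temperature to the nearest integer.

244

M_in = 10⁶/5407 = 184.95; M_out = 184.95 + (-40) = 144.95.
T_out = 10⁶/144.95 = 6899.1 K → 6900 K; t = 69.
G = 288.1·(69 − 60)^(-0.07551) = 288.1·9^(-0.07551) = 288.1·0.84712 = 244.055.
Rounded: 244.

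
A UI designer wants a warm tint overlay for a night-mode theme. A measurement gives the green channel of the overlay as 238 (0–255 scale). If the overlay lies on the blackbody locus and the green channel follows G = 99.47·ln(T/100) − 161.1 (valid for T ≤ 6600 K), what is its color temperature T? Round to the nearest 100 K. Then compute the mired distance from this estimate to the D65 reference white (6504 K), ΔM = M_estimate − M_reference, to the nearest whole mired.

ln t = (238 + 161.1) / 99.47 = 4.0123.
t = e^4.0123 = 55.272.
T = 100·t = 5527 K → 5500 K to the nearest 100 K.
M_estimate = 10⁶/5500 = 181.82; M_reference = 10⁶/6504 = 153.75.
ΔM = 181.82 − 153.75 = 28.07 → +28 mireds.

+28 mireds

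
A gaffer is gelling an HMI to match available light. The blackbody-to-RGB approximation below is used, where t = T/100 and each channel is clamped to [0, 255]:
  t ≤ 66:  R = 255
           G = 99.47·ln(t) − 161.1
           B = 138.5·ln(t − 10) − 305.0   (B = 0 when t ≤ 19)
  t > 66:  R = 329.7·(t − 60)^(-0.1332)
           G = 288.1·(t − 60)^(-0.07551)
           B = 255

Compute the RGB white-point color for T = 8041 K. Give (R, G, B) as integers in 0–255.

(221, 229, 255)

t = 8041/100 = 80.41; the t > 66 branch applies.
R = 329.7·(80.41 − 60)^(-0.1332) = 329.7·20.41^(-0.1332) = 329.7·0.66916 = 220.622.
G = 288.1·(80.41 − 60)^(-0.07551) = 288.1·20.41^(-0.07551) = 288.1·0.79633 = 229.423.
B = 255 by definition for t > 66.
Rounded: (221, 229, 255).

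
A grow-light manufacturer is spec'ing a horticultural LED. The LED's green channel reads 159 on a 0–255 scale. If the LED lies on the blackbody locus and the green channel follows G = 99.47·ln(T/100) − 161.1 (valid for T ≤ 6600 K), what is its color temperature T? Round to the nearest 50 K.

ln t = (159 + 161.1) / 99.47 = 3.2181.
t = e^3.2181 = 24.980.
T = 100·t = 2498 K → 2500 K to the nearest 50 K.

2500 K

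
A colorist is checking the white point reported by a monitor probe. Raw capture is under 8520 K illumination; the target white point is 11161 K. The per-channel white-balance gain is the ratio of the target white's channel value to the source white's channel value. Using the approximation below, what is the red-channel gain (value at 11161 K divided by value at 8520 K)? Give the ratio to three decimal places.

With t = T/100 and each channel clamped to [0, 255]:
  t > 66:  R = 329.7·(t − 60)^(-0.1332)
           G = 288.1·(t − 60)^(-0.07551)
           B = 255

At 8520 K (t = 85.2):
  R = 329.7·(85.2 − 60)^(-0.1332) = 329.7·25.2^(-0.1332) = 329.7·0.65063 = 214.512.
At 11161 K (t = 111.61):
  R = 329.7·(111.61 − 60)^(-0.1332) = 329.7·51.61^(-0.1332) = 329.7·0.59138 = 194.977.
Gain = 194.977 / 214.512 = 0.9089 → 0.909.

0.909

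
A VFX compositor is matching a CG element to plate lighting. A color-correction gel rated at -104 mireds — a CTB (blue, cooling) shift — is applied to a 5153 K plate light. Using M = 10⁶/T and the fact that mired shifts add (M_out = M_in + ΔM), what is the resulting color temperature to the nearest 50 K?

M_in = 10⁶/5153 = 194.06 mireds.
M_out = 194.06 + (-104) = 90.06 mireds.
T_out = 10⁶/90.06 = 11103.5 K → 11100 K.

11100 K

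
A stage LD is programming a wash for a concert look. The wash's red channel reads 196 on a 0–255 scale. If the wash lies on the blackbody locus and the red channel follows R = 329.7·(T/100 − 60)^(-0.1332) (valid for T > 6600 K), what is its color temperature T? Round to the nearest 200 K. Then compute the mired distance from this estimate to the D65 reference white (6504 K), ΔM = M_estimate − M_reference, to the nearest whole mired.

-63 mireds

(t − 60)^(-0.1332) = 196/329.7 = 0.59448.
t − 60 = 0.59448^(1/-0.1332) = 0.59448^(-7.508) = 49.621, so t = 109.621.
T = 100·t = 10962 K → 11000 K to the nearest 200 K.
M_estimate = 10⁶/11000 = 90.91; M_reference = 10⁶/6504 = 153.75.
ΔM = 90.91 − 153.75 = -62.84 → -63 mireds.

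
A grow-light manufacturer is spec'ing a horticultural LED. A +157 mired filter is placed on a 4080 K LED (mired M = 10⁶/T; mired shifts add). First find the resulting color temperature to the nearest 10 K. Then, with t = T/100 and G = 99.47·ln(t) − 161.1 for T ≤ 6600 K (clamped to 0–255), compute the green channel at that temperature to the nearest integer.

M_in = 10⁶/4080 = 245.10; M_out = 245.10 + (+157) = 402.10.
T_out = 10⁶/402.10 = 2487.0 K → 2490 K; t = 24.9.
G = 99.47·ln 24.9 − 161.1 = 99.47·3.2149 − 161.1 = 158.683.
Rounded: 159.

159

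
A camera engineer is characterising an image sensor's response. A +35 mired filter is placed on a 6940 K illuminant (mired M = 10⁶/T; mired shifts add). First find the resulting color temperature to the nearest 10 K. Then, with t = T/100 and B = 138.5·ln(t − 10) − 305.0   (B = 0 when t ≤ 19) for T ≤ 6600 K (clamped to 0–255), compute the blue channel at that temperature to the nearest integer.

225

M_in = 10⁶/6940 = 144.09; M_out = 144.09 + (+35) = 179.09.
T_out = 10⁶/179.09 = 5583.7 K → 5580 K; t = 55.8.
B = 138.5·ln(55.8 − 10) − 305.0 = 138.5·ln 45.8 − 305.0 = 138.5·3.8243 − 305.0 = 224.663.
Rounded: 225.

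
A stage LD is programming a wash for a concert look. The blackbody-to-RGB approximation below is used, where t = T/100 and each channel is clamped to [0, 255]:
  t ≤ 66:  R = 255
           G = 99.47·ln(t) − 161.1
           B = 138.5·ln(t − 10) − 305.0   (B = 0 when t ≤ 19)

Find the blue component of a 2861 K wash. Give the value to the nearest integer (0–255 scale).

100

t = 2861/100 = 28.61; the t ≤ 66 branch applies.
B = 138.5·ln(28.61 − 10) − 305.0 = 138.5·ln 18.61 − 305.0 = 138.5·2.9237 − 305.0 = 99.932.
Rounded: 100.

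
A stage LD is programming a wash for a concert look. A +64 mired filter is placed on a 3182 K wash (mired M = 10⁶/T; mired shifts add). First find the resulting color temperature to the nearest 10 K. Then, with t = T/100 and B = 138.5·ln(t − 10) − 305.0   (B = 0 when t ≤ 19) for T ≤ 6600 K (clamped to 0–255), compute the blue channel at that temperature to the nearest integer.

M_in = 10⁶/3182 = 314.27; M_out = 314.27 + (+64) = 378.27.
T_out = 10⁶/378.27 = 2643.6 K → 2640 K; t = 26.4.
B = 138.5·ln(26.4 − 10) − 305.0 = 138.5·ln 16.4 − 305.0 = 138.5·2.7973 − 305.0 = 82.423.
Rounded: 82.

82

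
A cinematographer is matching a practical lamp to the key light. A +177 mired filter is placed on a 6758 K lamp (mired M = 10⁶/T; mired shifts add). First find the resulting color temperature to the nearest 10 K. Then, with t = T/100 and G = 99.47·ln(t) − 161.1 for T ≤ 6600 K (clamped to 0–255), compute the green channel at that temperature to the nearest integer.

180

M_in = 10⁶/6758 = 147.97; M_out = 147.97 + (+177) = 324.97.
T_out = 10⁶/324.97 = 3077.2 K → 3080 K; t = 30.8.
G = 99.47·ln 30.8 − 161.1 = 99.47·3.4275 − 161.1 = 179.835.
Rounded: 180.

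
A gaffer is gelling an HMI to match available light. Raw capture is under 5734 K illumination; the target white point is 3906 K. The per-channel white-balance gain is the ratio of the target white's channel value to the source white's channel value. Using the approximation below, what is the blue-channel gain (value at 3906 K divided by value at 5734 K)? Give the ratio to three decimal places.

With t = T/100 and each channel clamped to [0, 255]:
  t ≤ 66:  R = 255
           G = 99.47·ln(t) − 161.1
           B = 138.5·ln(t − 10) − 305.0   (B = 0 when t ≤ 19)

0.705

At 5734 K (t = 57.34):
  B = 138.5·ln(57.34 − 10) − 305.0 = 138.5·ln 47.34 − 305.0 = 138.5·3.8574 − 305.0 = 229.244.
At 3906 K (t = 39.06):
  B = 138.5·ln(39.06 − 10) − 305.0 = 138.5·ln 29.06 − 305.0 = 138.5·3.3694 − 305.0 = 161.657.
Gain = 161.657 / 229.244 = 0.7052 → 0.705.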